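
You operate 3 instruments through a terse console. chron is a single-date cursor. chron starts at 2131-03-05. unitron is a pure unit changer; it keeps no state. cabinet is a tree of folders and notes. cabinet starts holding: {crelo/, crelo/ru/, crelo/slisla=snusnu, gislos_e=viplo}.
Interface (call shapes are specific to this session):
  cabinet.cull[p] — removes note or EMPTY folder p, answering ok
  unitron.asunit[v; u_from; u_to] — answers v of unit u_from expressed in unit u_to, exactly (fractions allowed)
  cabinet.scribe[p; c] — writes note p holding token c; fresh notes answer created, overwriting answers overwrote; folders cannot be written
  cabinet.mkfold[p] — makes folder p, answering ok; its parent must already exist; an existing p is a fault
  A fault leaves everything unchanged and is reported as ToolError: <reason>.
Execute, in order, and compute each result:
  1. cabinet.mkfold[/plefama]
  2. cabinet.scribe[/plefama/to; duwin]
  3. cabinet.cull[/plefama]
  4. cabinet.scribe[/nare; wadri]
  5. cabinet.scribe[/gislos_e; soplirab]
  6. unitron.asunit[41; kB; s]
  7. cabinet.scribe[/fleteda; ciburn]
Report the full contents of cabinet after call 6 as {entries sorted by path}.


Answer: {crelo/, crelo/ru/, crelo/slisla=snusnu, gislos_e=soplirab, nare=wadri, plefama/, plefama/to=duwin}

Derivation:
// 1. cabinet.mkfold(p: /plefama) ~> ok
// 2. cabinet.scribe(p: /plefama/to, c: duwin) ~> created
// 3. cabinet.cull(p: /plefama) ~> ToolError: not empty
// 4. cabinet.scribe(p: /nare, c: wadri) ~> created
// 5. cabinet.scribe(p: /gislos_e, c: soplirab) ~> overwrote
// 6. unitron.asunit(v: 41, u_from: kB, u_to: s) ~> ToolError: incompatible units
// 7. cabinet.scribe(p: /fleteda, c: ciburn) ~> created


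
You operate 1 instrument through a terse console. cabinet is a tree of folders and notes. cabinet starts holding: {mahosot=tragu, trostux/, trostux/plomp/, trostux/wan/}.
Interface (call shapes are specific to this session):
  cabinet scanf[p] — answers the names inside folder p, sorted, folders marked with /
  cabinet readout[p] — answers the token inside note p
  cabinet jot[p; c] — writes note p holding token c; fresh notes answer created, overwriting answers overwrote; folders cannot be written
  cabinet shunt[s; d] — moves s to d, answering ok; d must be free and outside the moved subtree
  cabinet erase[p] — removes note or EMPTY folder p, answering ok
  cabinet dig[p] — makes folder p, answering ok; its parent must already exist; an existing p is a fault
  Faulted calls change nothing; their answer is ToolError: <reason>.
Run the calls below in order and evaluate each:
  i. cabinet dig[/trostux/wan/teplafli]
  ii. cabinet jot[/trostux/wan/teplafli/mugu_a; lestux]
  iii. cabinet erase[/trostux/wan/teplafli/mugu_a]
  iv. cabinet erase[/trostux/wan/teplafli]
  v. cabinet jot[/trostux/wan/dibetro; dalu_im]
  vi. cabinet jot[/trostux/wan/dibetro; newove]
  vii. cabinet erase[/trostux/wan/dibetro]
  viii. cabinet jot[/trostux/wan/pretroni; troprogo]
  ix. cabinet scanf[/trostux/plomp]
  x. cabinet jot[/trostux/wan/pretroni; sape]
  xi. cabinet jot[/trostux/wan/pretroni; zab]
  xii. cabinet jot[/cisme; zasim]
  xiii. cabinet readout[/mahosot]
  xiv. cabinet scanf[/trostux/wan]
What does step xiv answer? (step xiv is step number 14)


~$ cabinet dig p: /trostux/wan/teplafli
[out] ok
~$ cabinet jot p: /trostux/wan/teplafli/mugu_a c: lestux
[out] created
~$ cabinet erase p: /trostux/wan/teplafli/mugu_a
[out] ok
~$ cabinet erase p: /trostux/wan/teplafli
[out] ok
~$ cabinet jot p: /trostux/wan/dibetro c: dalu_im
[out] created
~$ cabinet jot p: /trostux/wan/dibetro c: newove
[out] overwrote
~$ cabinet erase p: /trostux/wan/dibetro
[out] ok
~$ cabinet jot p: /trostux/wan/pretroni c: troprogo
[out] created
~$ cabinet scanf p: /trostux/plomp
[out] []
~$ cabinet jot p: /trostux/wan/pretroni c: sape
[out] overwrote
~$ cabinet jot p: /trostux/wan/pretroni c: zab
[out] overwrote
~$ cabinet jot p: /cisme c: zasim
[out] created
~$ cabinet readout p: /mahosot
[out] tragu
~$ cabinet scanf p: /trostux/wan
[out] [pretroni]

Answer: [pretroni]


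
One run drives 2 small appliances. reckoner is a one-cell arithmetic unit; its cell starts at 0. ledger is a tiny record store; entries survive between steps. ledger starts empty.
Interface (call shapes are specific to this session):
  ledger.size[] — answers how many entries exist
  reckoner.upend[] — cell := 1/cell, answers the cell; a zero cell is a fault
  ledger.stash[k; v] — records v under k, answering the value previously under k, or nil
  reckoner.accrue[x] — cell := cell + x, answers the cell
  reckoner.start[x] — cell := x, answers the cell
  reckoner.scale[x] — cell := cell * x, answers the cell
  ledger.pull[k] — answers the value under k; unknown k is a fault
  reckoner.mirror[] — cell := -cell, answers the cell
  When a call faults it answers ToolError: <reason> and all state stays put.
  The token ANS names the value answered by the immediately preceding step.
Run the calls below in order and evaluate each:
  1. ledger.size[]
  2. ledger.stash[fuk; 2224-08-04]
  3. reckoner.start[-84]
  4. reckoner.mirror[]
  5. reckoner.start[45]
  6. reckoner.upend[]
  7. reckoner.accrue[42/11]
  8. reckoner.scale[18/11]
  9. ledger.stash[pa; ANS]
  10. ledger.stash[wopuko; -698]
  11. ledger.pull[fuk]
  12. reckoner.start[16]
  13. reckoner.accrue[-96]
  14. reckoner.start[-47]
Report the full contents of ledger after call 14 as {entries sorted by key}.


Answer: {fuk=2224-08-04, pa=3802/605, wopuko=-698}

Derivation:
CALL ledger.size[]
RET  0
CALL ledger.stash[k='fuk'; v='2224-08-04']
RET  nil
CALL reckoner.start[x='-84']
RET  -84
CALL reckoner.mirror[]
RET  84
CALL reckoner.start[x='45']
RET  45
CALL reckoner.upend[]
RET  1/45
CALL reckoner.accrue[x='42/11']
RET  1901/495
CALL reckoner.scale[x='18/11']
RET  3802/605
CALL ledger.stash[k='pa'; v='ANS']
RET  nil
CALL ledger.stash[k='wopuko'; v='-698']
RET  nil
CALL ledger.pull[k='fuk']
RET  2224-08-04
CALL reckoner.start[x='16']
RET  16
CALL reckoner.accrue[x='-96']
RET  -80
CALL reckoner.start[x='-47']
RET  -47


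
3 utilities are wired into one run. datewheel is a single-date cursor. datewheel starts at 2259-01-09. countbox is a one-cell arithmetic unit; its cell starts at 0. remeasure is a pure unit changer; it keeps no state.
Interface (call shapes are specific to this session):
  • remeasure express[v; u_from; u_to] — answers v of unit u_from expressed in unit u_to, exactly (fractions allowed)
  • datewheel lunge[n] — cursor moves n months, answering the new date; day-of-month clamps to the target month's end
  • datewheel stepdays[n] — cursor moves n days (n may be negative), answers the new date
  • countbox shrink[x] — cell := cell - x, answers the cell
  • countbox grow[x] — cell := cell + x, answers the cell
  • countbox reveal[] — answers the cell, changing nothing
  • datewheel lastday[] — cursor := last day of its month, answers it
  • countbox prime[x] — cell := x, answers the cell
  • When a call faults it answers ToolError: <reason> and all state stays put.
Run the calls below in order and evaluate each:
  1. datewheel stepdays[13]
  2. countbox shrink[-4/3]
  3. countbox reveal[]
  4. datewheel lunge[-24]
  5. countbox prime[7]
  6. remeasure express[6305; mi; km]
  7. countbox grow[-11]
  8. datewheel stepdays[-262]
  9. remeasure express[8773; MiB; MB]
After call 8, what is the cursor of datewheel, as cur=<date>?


Now I run datewheel stepdays passing n=13, and see 2259-01-22.
Invoking countbox shrink passing x=-4/3, and see 4/3.
Calling countbox reveal: 4/3.
I call datewheel lunge passing n=-24, → 2257-01-22.
I call countbox prime passing x=7, → 7.
I run remeasure express passing v=6305, u_from=mi, u_to=km, — result: 31709106/3125.
Next I call countbox grow passing x=-11, and get -4.
I run datewheel stepdays passing n=-262, which returns 2256-05-05.
Next I call remeasure express passing v=8773, u_from=MiB, u_to=MB, → 143736832/15625.

Answer: cur=2256-05-05


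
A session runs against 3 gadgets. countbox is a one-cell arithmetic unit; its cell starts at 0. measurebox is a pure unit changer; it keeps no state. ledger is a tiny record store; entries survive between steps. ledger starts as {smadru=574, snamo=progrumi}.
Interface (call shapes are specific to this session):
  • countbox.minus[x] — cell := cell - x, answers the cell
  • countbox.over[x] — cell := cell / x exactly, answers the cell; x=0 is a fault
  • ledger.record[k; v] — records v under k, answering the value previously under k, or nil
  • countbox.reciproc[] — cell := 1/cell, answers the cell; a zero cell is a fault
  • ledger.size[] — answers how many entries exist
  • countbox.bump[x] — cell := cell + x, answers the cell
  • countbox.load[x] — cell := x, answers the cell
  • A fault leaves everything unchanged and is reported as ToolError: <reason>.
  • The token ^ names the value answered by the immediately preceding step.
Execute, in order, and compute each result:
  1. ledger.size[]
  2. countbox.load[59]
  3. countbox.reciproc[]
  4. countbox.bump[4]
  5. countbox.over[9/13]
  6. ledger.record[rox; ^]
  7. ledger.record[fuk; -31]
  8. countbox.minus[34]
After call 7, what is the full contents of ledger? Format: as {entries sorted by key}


Do: ledger.size[]
See: 2
Do: countbox.load[x→59]
See: 59
Do: countbox.reciproc[]
See: 1/59
Do: countbox.bump[x→4]
See: 237/59
Do: countbox.over[x→9/13]
See: 1027/177
Do: ledger.record[k→rox; v→^]
See: nil
Do: ledger.record[k→fuk; v→-31]
See: nil
Do: countbox.minus[x→34]
See: -4991/177

Answer: {fuk=-31, rox=1027/177, smadru=574, snamo=progrumi}


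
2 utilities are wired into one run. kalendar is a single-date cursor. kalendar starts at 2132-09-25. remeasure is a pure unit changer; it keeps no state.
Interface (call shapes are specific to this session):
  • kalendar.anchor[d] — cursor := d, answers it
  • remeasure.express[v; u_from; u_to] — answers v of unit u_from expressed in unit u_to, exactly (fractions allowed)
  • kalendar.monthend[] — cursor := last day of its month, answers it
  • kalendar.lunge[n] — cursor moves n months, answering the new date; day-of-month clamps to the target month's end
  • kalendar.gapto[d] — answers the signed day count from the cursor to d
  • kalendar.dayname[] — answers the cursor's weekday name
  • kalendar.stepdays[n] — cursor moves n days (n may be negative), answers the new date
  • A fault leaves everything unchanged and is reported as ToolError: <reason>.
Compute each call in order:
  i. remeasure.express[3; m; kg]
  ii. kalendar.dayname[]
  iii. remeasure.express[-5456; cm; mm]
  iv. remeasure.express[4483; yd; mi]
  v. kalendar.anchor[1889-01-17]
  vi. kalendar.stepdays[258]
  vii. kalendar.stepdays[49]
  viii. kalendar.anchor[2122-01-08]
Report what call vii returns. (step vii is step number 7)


# 1. remeasure.express(v='3', u_from='m', u_to='kg') == ToolError: incompatible units
# 2. kalendar.dayname() == Thursday
# 3. remeasure.express(v='-5456', u_from='cm', u_to='mm') == -54560
# 4. remeasure.express(v='4483', u_from='yd', u_to='mi') == 4483/1760
# 5. kalendar.anchor(d='1889-01-17') == 1889-01-17
# 6. kalendar.stepdays(n='258') == 1889-10-02
# 7. kalendar.stepdays(n='49') == 1889-11-20
# 8. kalendar.anchor(d='2122-01-08') == 2122-01-08

Answer: 1889-11-20


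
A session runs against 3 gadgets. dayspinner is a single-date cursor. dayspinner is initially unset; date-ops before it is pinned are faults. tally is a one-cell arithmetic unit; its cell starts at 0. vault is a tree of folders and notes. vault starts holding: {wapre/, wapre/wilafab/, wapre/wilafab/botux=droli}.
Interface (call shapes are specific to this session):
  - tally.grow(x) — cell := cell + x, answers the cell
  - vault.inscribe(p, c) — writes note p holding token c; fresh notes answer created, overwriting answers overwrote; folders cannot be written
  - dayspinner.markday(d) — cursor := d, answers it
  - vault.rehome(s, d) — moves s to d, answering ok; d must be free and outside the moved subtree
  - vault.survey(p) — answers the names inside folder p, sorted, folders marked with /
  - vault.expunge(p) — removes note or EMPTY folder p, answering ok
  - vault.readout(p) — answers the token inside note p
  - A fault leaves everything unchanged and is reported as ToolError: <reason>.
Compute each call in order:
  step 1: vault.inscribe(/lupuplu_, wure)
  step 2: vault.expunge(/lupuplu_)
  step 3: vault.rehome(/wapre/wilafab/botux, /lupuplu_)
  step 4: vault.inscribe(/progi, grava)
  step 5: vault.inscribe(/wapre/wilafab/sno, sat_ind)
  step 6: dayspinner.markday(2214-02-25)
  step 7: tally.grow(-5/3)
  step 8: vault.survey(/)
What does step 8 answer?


Answer: [lupuplu_, progi, wapre/]

Derivation:
# 1. vault.inscribe(p='/lupuplu_', c='wure') => created
# 2. vault.expunge(p='/lupuplu_') => ok
# 3. vault.rehome(s='/wapre/wilafab/botux', d='/lupuplu_') => ok
# 4. vault.inscribe(p='/progi', c='grava') => created
# 5. vault.inscribe(p='/wapre/wilafab/sno', c='sat_ind') => created
# 6. dayspinner.markday(d='2214-02-25') => 2214-02-25
# 7. tally.grow(x='-5/3') => -5/3
# 8. vault.survey(p='/') => [lupuplu_, progi, wapre/]


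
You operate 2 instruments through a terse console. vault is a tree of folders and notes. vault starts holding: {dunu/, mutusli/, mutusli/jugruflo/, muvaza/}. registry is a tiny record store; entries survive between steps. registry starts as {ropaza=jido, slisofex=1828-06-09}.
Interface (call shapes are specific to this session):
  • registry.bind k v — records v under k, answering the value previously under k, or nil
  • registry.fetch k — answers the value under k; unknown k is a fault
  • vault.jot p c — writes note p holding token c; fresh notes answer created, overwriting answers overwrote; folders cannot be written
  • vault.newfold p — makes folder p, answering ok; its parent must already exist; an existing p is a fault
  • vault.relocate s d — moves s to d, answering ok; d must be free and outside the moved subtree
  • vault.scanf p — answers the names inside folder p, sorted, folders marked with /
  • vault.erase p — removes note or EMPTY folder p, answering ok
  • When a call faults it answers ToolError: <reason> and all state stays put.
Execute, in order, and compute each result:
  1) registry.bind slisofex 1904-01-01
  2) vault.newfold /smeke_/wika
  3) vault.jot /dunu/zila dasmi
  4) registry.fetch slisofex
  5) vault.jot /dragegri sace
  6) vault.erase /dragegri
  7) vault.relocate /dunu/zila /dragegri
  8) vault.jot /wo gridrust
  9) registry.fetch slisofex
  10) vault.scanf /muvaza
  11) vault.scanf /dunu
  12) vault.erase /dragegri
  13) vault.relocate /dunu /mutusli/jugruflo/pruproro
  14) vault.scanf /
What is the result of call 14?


Answer: [mutusli/, muvaza/, wo]

Derivation:
! registry.bind(slisofex, 1904-01-01) == 1828-06-09
! vault.newfold(/smeke_/wika) == ToolError: no parent
! vault.jot(/dunu/zila, dasmi) == created
! registry.fetch(slisofex) == 1904-01-01
! vault.jot(/dragegri, sace) == created
! vault.erase(/dragegri) == ok
! vault.relocate(/dunu/zila, /dragegri) == ok
! vault.jot(/wo, gridrust) == created
! registry.fetch(slisofex) == 1904-01-01
! vault.scanf(/muvaza) == []
! vault.scanf(/dunu) == []
! vault.erase(/dragegri) == ok
! vault.relocate(/dunu, /mutusli/jugruflo/pruproro) == ok
! vault.scanf(/) == [mutusli/, muvaza/, wo]


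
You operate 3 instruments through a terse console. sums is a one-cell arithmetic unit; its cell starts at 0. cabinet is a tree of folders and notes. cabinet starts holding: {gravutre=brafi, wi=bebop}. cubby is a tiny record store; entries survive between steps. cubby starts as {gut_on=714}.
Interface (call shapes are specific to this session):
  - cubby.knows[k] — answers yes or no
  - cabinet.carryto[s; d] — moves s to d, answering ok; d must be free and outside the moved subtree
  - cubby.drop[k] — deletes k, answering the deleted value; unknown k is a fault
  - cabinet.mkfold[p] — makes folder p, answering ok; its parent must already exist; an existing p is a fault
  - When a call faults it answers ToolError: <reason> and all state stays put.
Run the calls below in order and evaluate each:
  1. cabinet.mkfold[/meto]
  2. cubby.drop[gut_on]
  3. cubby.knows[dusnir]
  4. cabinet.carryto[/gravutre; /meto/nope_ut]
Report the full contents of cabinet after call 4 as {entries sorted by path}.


Next I call mkfold using /meto, and see ok.
I try drop using gut_on, and observe 714.
Invoking knows using dusnir: no.
I try carryto using /gravutre, /meto/nope_ut, and see ok.

Answer: {meto/, meto/nope_ut=brafi, wi=bebop}


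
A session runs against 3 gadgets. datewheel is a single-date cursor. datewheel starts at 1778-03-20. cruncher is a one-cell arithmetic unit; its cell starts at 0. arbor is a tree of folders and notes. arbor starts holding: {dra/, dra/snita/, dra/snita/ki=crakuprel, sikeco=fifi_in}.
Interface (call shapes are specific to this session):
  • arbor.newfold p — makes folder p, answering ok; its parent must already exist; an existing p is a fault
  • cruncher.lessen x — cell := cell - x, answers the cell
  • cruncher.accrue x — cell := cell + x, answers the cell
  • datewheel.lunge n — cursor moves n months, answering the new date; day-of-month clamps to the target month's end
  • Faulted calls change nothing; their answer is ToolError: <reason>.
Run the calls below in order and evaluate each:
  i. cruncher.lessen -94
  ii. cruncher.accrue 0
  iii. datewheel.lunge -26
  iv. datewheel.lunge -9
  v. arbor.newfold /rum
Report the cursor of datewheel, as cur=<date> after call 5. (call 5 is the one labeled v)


→ cruncher.lessen(-94)
← 94
→ cruncher.accrue(0)
← 94
→ datewheel.lunge(-26)
← 1776-01-20
→ datewheel.lunge(-9)
← 1775-04-20
→ arbor.newfold(/rum)
← ok

Answer: cur=1775-04-20


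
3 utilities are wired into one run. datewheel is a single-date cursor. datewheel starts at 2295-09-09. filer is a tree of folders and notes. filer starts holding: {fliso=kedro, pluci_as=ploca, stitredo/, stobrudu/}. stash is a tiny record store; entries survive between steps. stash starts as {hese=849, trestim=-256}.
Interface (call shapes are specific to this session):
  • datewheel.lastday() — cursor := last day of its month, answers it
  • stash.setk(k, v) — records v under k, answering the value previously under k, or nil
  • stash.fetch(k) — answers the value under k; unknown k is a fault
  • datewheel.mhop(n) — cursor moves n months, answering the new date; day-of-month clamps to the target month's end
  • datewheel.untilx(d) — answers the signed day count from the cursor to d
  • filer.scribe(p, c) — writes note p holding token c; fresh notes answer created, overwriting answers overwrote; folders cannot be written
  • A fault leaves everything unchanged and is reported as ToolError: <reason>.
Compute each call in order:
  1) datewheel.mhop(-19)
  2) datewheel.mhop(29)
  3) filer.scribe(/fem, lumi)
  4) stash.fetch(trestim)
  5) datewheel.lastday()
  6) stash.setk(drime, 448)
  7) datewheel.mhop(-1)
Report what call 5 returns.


Invoking mhop(n: -19), — result: 2294-02-09.
Now I run mhop(n: 29), — result: 2296-07-09.
I use scribe(p: /fem, c: lumi), — result: created.
Then fetch(k: trestim), — result: -256.
Next I call lastday(), yielding 2296-07-31.
I run setk(k: drime, v: 448), yielding nil.
Then mhop(n: -1), yielding 2296-06-30.

Answer: 2296-07-31


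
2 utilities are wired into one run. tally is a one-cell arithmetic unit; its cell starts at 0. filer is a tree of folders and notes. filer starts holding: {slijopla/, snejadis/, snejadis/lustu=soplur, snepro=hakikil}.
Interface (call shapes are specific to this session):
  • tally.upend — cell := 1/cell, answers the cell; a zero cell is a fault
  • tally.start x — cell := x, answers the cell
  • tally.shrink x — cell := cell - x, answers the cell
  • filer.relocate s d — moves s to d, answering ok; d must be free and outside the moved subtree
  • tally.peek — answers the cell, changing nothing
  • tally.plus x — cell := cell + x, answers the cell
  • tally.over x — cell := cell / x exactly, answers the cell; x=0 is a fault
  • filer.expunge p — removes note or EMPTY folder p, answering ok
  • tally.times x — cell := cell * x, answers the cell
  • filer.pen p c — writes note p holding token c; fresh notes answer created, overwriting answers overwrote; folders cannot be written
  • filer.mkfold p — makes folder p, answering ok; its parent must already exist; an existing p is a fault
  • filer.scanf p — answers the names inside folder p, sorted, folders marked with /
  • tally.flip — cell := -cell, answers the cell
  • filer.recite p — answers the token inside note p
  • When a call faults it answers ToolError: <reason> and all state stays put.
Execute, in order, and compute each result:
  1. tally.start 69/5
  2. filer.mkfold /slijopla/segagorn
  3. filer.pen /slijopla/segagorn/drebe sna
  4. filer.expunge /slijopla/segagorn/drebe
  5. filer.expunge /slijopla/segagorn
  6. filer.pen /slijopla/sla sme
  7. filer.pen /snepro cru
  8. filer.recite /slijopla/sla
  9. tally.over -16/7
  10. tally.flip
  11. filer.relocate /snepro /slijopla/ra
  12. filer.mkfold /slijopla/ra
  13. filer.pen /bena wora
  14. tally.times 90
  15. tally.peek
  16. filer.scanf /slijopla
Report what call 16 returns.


>> tally.start(x→69/5)
<< 69/5
>> filer.mkfold(p→/slijopla/segagorn)
<< ok
>> filer.pen(p→/slijopla/segagorn/drebe, c→sna)
<< created
>> filer.expunge(p→/slijopla/segagorn/drebe)
<< ok
>> filer.expunge(p→/slijopla/segagorn)
<< ok
>> filer.pen(p→/slijopla/sla, c→sme)
<< created
>> filer.pen(p→/snepro, c→cru)
<< overwrote
>> filer.recite(p→/slijopla/sla)
<< sme
>> tally.over(x→-16/7)
<< -483/80
>> tally.flip()
<< 483/80
>> filer.relocate(s→/snepro, d→/slijopla/ra)
<< ok
>> filer.mkfold(p→/slijopla/ra)
<< ToolError: exists
>> filer.pen(p→/bena, c→wora)
<< created
>> tally.times(x→90)
<< 4347/8
>> tally.peek()
<< 4347/8
>> filer.scanf(p→/slijopla)
<< [ra, sla]

Answer: [ra, sla]


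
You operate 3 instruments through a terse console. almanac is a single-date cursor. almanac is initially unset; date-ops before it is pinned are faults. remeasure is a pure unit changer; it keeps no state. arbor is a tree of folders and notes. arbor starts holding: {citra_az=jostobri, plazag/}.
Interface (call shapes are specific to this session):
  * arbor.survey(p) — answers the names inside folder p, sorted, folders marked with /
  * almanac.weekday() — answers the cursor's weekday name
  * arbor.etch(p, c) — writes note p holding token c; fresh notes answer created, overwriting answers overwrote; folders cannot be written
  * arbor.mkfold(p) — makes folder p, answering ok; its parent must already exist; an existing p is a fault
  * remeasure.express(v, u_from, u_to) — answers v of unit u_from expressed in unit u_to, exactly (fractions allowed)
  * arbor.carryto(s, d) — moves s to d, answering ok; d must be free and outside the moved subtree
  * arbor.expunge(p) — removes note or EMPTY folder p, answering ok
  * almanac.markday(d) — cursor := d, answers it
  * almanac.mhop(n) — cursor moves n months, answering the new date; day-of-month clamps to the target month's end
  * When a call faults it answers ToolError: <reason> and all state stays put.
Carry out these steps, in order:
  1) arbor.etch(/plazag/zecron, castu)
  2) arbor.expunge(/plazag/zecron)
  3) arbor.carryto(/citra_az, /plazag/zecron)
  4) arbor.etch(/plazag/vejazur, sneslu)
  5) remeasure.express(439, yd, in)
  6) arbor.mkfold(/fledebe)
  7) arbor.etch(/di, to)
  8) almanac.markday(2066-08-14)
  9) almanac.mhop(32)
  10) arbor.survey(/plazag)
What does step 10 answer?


Answer: [vejazur, zecron]

Derivation:
Invoking etch with p=/plazag/zecron, c=castu, which returns created.
Calling expunge with p=/plazag/zecron, → ok.
I run carryto with s=/citra_az, d=/plazag/zecron, and observe ok.
Calling etch with p=/plazag/vejazur, c=sneslu: created.
I run express with v=439, u_from=yd, u_to=in: 15804.
I invoke mkfold with p=/fledebe, yielding ok.
Now I run etch with p=/di, c=to, → created.
I use markday with d=2066-08-14, and observe 2066-08-14.
I use mhop with n=32, → 2069-04-14.
I call survey with p=/plazag, and see [vejazur, zecron].


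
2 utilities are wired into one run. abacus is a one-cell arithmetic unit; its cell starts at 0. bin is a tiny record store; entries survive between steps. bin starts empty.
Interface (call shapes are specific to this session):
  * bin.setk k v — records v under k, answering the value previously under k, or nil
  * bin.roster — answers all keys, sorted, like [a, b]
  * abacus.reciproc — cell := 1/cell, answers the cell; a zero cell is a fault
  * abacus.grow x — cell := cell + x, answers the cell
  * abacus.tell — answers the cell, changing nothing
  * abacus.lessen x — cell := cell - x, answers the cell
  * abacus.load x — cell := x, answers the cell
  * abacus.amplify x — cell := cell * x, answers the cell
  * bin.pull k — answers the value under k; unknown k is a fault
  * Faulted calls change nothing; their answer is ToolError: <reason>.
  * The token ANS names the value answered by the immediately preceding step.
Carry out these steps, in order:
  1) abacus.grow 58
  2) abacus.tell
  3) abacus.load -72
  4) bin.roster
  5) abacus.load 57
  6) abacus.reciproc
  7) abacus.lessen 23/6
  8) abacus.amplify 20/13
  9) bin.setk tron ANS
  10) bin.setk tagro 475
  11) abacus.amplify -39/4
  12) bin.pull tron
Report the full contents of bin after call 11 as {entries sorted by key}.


-> abacus.grow(x=58)
<- 58
-> abacus.tell()
<- 58
-> abacus.load(x=-72)
<- -72
-> bin.roster()
<- []
-> abacus.load(x=57)
<- 57
-> abacus.reciproc()
<- 1/57
-> abacus.lessen(x=23/6)
<- -145/38
-> abacus.amplify(x=20/13)
<- -1450/247
-> bin.setk(k=tron, v=ANS)
<- nil
-> bin.setk(k=tagro, v=475)
<- nil
-> abacus.amplify(x=-39/4)
<- 2175/38
-> bin.pull(k=tron)
<- -1450/247

Answer: {tagro=475, tron=-1450/247}


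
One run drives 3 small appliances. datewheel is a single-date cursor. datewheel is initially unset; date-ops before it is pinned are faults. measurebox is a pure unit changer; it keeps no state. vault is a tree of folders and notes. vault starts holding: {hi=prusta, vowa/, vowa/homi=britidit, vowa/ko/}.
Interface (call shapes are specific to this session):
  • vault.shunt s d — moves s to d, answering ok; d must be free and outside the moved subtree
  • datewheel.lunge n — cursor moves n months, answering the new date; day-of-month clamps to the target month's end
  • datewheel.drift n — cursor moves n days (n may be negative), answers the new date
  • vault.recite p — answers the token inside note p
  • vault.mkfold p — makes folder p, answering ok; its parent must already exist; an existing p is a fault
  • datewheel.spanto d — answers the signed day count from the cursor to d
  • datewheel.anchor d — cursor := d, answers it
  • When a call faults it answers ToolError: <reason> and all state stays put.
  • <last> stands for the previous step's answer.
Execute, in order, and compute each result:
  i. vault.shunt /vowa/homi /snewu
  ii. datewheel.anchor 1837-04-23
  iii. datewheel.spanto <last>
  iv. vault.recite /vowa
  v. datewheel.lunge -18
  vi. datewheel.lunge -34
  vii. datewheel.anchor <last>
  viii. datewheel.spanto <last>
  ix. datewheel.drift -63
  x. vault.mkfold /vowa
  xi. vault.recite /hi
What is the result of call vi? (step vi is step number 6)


Calling vault.shunt on s='/vowa/homi', d='/snewu', — result: ok.
Next I call datewheel.anchor on d='1837-04-23', which returns 1837-04-23.
I call datewheel.spanto on d='<last>', and observe 0.
I try vault.recite on p='/vowa', giving ToolError: is a directory.
Then datewheel.lunge on n='-18', → 1835-10-23.
I try datewheel.lunge on n='-34', and get 1832-12-23.
Now I run datewheel.anchor on d='<last>', — result: 1832-12-23.
Invoking datewheel.spanto on d='<last>', yielding 0.
I try datewheel.drift on n='-63', — result: 1832-10-21.
Invoking vault.mkfold on p='/vowa', — result: ToolError: exists.
Now I run vault.recite on p='/hi', giving prusta.

Answer: 1832-12-23


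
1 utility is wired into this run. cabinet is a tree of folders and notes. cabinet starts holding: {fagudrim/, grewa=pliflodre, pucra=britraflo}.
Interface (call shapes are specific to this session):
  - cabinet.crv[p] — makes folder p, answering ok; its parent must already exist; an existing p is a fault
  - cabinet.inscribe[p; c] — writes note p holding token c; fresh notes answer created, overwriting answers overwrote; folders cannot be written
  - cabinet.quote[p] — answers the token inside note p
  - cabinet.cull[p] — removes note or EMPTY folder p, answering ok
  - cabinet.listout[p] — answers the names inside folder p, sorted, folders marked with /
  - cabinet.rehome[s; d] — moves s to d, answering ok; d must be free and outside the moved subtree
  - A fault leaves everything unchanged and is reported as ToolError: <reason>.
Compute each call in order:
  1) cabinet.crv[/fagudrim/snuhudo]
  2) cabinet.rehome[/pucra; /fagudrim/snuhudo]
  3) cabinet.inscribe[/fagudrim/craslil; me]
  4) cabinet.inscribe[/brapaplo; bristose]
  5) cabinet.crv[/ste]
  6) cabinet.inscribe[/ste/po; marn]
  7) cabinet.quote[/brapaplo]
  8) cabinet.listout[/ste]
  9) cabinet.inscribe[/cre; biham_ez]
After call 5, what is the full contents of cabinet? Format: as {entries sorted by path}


// cabinet.crv(p=/fagudrim/snuhudo) == ok
// cabinet.rehome(s=/pucra, d=/fagudrim/snuhudo) == ToolError: exists
// cabinet.inscribe(p=/fagudrim/craslil, c=me) == created
// cabinet.inscribe(p=/brapaplo, c=bristose) == created
// cabinet.crv(p=/ste) == ok
// cabinet.inscribe(p=/ste/po, c=marn) == created
// cabinet.quote(p=/brapaplo) == bristose
// cabinet.listout(p=/ste) == [po]
// cabinet.inscribe(p=/cre, c=biham_ez) == created

Answer: {brapaplo=bristose, fagudrim/, fagudrim/craslil=me, fagudrim/snuhudo/, grewa=pliflodre, pucra=britraflo, ste/}


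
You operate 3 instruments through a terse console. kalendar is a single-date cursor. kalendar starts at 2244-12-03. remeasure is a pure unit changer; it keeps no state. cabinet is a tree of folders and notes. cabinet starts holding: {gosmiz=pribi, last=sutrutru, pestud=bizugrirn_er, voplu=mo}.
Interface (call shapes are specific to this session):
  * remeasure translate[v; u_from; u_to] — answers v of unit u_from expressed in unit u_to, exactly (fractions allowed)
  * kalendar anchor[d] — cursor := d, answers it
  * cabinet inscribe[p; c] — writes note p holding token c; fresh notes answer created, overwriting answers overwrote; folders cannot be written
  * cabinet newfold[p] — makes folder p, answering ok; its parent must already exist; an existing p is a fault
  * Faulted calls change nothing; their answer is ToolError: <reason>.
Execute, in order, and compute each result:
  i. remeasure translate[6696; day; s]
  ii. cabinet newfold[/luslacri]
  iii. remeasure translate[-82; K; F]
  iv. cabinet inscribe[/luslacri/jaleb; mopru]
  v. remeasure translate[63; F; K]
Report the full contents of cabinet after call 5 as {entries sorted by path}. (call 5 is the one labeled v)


Act: remeasure translate[v→6696; u_from→day; u_to→s]
Obs: 578534400
Act: cabinet newfold[p→/luslacri]
Obs: ok
Act: remeasure translate[v→-82; u_from→K; u_to→F]
Obs: -60727/100
Act: cabinet inscribe[p→/luslacri/jaleb; c→mopru]
Obs: created
Act: remeasure translate[v→63; u_from→F; u_to→K]
Obs: 52267/180

Answer: {gosmiz=pribi, last=sutrutru, luslacri/, luslacri/jaleb=mopru, pestud=bizugrirn_er, voplu=mo}


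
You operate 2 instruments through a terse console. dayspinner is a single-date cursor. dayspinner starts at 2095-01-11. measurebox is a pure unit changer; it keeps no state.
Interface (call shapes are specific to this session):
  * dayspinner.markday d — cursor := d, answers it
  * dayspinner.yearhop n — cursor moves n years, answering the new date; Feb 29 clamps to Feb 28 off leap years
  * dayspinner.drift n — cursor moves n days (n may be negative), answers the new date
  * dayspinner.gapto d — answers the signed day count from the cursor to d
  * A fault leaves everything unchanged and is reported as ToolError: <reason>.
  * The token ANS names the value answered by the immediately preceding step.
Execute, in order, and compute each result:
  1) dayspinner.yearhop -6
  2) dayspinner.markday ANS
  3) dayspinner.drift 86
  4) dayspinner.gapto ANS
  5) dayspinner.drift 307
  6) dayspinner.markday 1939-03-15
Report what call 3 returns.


> dayspinner.yearhop n→-6
[out] 2089-01-11
> dayspinner.markday d→ANS
[out] 2089-01-11
> dayspinner.drift n→86
[out] 2089-04-07
> dayspinner.gapto d→ANS
[out] 0
> dayspinner.drift n→307
[out] 2090-02-08
> dayspinner.markday d→1939-03-15
[out] 1939-03-15

Answer: 2089-04-07


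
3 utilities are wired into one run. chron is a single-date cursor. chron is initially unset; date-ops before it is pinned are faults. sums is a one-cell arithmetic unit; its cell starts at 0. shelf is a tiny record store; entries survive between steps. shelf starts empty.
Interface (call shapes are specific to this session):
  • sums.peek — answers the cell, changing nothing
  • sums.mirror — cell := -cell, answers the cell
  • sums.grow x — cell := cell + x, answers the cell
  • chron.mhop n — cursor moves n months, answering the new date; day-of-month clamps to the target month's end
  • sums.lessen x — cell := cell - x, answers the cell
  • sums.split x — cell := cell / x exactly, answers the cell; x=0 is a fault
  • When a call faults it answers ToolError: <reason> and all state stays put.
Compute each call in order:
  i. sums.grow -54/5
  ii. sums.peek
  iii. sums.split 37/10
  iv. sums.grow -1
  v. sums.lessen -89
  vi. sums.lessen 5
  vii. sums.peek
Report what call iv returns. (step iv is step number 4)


CALL grow[x→-54/5]
RET  -54/5
CALL peek[]
RET  -54/5
CALL split[x→37/10]
RET  -108/37
CALL grow[x→-1]
RET  -145/37
CALL lessen[x→-89]
RET  3148/37
CALL lessen[x→5]
RET  2963/37
CALL peek[]
RET  2963/37

Answer: -145/37


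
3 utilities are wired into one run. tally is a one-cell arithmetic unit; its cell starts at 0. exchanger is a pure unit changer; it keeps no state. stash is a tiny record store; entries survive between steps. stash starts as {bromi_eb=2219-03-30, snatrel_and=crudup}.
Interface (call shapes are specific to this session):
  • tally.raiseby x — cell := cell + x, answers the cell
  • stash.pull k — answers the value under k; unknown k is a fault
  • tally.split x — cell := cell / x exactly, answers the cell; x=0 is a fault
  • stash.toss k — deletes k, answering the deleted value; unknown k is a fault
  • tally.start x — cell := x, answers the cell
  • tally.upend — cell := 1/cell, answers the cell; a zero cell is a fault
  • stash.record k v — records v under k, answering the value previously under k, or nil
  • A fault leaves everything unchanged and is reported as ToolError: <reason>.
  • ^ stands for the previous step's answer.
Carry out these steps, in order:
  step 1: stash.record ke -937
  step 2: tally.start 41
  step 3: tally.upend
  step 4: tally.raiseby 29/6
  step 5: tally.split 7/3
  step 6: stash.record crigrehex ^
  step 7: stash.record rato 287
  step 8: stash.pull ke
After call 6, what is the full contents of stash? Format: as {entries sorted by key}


Answer: {bromi_eb=2219-03-30, crigrehex=1195/574, ke=-937, snatrel_and=crudup}

Derivation:
>> record(k='ke', v='-937')
<< nil
>> start(x='41')
<< 41
>> upend()
<< 1/41
>> raiseby(x='29/6')
<< 1195/246
>> split(x='7/3')
<< 1195/574
>> record(k='crigrehex', v='^')
<< nil
>> record(k='rato', v='287')
<< nil
>> pull(k='ke')
<< -937


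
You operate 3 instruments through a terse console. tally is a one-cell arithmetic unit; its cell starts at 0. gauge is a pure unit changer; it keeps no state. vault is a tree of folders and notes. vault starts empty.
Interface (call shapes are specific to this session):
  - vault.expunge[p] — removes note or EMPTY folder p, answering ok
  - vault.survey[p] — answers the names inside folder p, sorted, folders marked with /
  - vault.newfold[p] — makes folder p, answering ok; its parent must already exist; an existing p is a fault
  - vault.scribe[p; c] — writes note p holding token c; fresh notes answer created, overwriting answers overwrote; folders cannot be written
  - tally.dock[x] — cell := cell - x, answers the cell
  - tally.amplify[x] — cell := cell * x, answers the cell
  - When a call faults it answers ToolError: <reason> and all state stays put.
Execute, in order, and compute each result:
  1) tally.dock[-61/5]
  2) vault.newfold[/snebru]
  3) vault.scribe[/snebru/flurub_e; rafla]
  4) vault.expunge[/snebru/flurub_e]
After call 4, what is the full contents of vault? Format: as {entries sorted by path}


Answer: {snebru/}

Derivation:
[in] tally.dock x=-61/5
[out] 61/5
[in] vault.newfold p=/snebru
[out] ok
[in] vault.scribe p=/snebru/flurub_e c=rafla
[out] created
[in] vault.expunge p=/snebru/flurub_e
[out] ok


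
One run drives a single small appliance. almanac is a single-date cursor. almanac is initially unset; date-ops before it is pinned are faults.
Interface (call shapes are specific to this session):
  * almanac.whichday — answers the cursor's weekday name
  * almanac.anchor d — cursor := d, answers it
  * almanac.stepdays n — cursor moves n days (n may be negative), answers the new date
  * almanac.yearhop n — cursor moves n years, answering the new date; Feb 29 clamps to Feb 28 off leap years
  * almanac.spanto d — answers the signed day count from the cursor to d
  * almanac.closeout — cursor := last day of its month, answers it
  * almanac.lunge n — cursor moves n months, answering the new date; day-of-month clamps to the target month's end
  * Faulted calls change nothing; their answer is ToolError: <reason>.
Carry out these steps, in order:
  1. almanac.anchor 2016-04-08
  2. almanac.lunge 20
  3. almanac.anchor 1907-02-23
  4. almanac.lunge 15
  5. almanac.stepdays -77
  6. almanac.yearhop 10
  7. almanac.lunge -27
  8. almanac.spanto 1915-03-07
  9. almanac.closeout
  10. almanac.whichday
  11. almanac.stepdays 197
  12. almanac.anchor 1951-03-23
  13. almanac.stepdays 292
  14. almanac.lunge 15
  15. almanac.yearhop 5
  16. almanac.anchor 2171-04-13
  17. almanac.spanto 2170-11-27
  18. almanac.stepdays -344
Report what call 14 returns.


Answer: 1953-04-09

Derivation:
Then almanac.anchor passing d: 2016-04-08, and observe 2016-04-08.
Invoking almanac.lunge passing n: 20, → 2017-12-08.
I try almanac.anchor passing d: 1907-02-23, and observe 1907-02-23.
Calling almanac.lunge passing n: 15, which returns 1908-05-23.
Now I run almanac.stepdays passing n: -77: 1908-03-07.
Now I run almanac.yearhop passing n: 10, and see 1918-03-07.
I try almanac.lunge passing n: -27, yielding 1915-12-07.
I call almanac.spanto passing d: 1915-03-07, giving -275.
I call almanac.closeout(): 1915-12-31.
Calling almanac.whichday(), and see Friday.
Invoking almanac.stepdays passing n: 197, → 1916-07-15.
Now I run almanac.anchor passing d: 1951-03-23, yielding 1951-03-23.
I call almanac.stepdays passing n: 292, giving 1952-01-09.
Calling almanac.lunge passing n: 15: 1953-04-09.
Using almanac.yearhop passing n: 5, which returns 1958-04-09.
I run almanac.anchor passing d: 2171-04-13, → 2171-04-13.
Invoking almanac.spanto passing d: 2170-11-27, and observe -137.
I use almanac.stepdays passing n: -344: 2170-05-04.


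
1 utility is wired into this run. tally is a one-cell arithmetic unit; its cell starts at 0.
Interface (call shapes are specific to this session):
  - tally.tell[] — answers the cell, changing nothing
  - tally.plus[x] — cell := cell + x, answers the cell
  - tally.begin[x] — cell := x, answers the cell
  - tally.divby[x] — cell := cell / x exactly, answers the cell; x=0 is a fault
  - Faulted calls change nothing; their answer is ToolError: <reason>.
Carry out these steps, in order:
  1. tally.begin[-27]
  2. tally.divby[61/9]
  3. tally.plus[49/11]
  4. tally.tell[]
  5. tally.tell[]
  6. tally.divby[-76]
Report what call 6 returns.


Act: begin[x=-27]
Obs: -27
Act: divby[x=61/9]
Obs: -243/61
Act: plus[x=49/11]
Obs: 316/671
Act: tell[]
Obs: 316/671
Act: tell[]
Obs: 316/671
Act: divby[x=-76]
Obs: -79/12749

Answer: -79/12749
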